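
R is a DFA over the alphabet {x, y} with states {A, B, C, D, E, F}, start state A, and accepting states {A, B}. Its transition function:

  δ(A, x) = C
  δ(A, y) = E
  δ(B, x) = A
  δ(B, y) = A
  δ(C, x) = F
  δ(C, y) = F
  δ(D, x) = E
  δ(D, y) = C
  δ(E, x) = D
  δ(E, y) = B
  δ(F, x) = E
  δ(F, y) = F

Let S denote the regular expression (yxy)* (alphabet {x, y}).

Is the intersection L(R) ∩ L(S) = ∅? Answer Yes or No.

No

The empty string ε is accepted by both R and S.
Hence L(R) ∩ L(S) ≠ ∅.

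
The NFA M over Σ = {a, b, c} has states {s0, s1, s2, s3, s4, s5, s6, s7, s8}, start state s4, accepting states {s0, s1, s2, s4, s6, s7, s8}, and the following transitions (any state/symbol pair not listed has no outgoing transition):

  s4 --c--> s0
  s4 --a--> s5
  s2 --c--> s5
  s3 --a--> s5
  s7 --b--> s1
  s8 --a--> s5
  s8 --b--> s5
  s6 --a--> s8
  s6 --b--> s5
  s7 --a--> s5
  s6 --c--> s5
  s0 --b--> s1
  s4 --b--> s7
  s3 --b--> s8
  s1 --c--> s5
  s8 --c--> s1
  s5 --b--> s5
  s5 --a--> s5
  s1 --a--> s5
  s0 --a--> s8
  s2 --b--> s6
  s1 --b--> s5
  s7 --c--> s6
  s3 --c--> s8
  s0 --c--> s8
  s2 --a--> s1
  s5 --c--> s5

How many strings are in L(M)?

The useful subgraph on states {s0, s1, s4, s6, s7, s8} is acyclic, so L(M) is finite; the longest accepting path visits 5 useful states, giving maximum string length 4.
Counting accepting paths from s4 by length: 1 of length 0, 2 of length 1, 5 of length 2, 3 of length 3, 1 of length 4. Total 12.

12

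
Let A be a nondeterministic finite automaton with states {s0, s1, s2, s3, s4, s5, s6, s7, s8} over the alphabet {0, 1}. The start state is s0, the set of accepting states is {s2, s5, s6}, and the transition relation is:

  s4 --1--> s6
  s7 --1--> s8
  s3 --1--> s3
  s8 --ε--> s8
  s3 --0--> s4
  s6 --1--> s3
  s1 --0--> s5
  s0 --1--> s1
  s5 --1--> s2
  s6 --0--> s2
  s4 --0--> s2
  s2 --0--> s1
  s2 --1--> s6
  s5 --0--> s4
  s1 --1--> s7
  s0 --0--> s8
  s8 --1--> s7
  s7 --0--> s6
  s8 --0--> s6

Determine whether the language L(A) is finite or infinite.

State s2 is reachable from the start and can reach an accepting state, and it lies on the cycle s2 → s1 → s5 → s2.
Traversing that cycle any number of times yields accepted strings of unbounded length, so the language is infinite.

infinite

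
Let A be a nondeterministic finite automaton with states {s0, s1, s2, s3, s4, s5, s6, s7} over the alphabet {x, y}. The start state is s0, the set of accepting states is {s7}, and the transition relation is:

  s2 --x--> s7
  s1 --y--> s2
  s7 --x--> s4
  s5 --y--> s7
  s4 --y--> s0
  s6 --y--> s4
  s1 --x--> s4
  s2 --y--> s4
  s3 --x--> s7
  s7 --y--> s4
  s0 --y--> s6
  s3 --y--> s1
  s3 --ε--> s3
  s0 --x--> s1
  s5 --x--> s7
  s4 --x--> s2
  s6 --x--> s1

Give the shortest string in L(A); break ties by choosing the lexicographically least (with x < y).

xyx

A breadth-first search from s0 reaches an accepting state first via the path s0 → s1 → s2 → s7 on input xyx.
No string of length < 3 is accepted (BFS exhausts all shorter strings without reaching an accepting state), and xyx is the lexicographically least accepting string of length 3.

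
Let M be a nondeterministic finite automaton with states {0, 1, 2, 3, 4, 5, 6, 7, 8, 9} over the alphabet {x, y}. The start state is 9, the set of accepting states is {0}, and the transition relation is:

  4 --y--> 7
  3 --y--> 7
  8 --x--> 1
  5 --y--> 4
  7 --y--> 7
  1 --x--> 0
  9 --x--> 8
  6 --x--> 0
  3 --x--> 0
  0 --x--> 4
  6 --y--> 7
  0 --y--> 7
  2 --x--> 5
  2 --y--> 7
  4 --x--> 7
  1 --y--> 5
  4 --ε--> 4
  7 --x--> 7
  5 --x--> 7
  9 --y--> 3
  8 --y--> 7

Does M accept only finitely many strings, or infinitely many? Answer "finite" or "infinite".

The useful states (reachable from 9 and able to reach an accepting state) are {0, 1, 3, 8, 9}.
Restricted to these states the transition graph has no cycle, so every accepting path has bounded length and L is finite.

finite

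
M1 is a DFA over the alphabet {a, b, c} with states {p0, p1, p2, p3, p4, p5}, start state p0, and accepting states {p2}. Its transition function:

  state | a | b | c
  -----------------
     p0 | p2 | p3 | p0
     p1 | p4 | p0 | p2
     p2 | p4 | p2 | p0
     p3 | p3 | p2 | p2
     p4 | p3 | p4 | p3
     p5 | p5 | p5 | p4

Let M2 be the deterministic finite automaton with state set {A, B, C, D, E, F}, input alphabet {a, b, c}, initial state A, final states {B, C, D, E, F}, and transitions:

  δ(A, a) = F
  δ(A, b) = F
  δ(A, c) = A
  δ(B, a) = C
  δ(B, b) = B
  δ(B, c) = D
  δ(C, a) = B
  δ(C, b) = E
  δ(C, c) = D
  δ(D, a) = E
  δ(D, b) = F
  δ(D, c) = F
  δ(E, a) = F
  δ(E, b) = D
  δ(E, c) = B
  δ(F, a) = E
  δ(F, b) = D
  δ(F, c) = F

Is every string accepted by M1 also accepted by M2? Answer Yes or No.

Yes

Exploring the product automaton M1 × M2 from the start pair (p0, A), following both machines on each input symbol, reaches 19 state pairs: (p0, A), (p2, F), (p3, F), (p4, E), (p2, D), (p0, F), (p3, E), (p4, D), (p3, B), (p2, E), (p3, D), (p2, B), (p4, F), (p3, C), (p0, B), (p4, C), (p0, D), (p2, C), (p4, B).
M1 accepts in {p2} and M2 accepts in {B, C, D, E, F}. The reachable pairs whose M1-component is accepting are (p2, F), (p2, D), (p2, E), (p2, B), (p2, C); in each of them the M2-component is accepting too, so the product for L(M1) \ L(M2) (M1-component accepting, M2-component rejecting) has no reachable accepting pair and the difference is empty.
Hence every string in L(M1) is also in L(M2).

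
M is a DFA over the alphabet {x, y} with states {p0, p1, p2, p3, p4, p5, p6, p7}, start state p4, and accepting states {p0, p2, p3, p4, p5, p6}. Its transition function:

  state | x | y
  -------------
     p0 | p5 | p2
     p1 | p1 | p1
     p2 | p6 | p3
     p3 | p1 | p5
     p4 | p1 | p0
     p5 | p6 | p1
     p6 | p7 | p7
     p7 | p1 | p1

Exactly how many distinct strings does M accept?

The useful subgraph on states {p0, p2, p3, p4, p5, p6} is acyclic, so L(M) is finite; the longest accepting path visits 6 useful states, giving maximum string length 5.
Counting accepting paths from p4 by length: 1 of length 0, 1 of length 1, 2 of length 2, 3 of length 3, 1 of length 4, 1 of length 5. Total 9.

9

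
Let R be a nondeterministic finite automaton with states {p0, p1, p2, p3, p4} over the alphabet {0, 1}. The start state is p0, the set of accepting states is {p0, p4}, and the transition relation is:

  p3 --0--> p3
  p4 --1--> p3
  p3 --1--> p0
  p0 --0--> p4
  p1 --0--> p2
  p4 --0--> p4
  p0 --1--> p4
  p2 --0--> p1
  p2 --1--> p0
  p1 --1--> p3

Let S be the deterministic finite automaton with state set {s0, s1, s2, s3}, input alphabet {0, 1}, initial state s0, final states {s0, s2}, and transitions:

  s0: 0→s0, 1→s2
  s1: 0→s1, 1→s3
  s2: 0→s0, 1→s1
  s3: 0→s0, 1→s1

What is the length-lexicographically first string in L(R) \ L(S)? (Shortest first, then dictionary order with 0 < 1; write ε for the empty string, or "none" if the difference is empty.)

011

The string 011 is accepted by R but not by S.
No shorter string lies in the difference, and 011 is the lexicographically first length-3 string in L(R) \ L(S).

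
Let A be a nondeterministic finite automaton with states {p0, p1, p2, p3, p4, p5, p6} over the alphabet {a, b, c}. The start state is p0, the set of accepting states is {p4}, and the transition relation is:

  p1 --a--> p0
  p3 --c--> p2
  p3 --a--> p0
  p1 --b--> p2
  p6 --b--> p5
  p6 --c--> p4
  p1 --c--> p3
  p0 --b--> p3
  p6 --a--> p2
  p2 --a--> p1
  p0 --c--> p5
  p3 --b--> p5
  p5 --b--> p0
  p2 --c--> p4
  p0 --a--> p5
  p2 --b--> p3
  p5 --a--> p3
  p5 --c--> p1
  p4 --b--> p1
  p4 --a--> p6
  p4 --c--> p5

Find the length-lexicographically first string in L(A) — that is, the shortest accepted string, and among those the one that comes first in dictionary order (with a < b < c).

A breadth-first search from p0 reaches an accepting state first via the path p0 → p3 → p2 → p4 on input bcc.
No string of length < 3 is accepted (BFS exhausts all shorter strings without reaching an accepting state), and bcc is the lexicographically least accepting string of length 3.

bcc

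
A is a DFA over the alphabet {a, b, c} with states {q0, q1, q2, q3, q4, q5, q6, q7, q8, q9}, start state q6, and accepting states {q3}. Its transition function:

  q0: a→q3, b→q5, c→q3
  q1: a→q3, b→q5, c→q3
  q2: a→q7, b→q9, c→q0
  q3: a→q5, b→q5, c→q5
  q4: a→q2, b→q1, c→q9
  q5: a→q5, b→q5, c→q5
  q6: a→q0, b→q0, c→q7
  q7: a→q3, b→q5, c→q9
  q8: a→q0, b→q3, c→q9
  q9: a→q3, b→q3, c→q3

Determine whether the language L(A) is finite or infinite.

finite

The useful states (reachable from q6 and able to reach an accepting state) are {q0, q3, q6, q7, q9}.
Restricted to these states the transition graph has no cycle, so every accepting path has bounded length and L is finite.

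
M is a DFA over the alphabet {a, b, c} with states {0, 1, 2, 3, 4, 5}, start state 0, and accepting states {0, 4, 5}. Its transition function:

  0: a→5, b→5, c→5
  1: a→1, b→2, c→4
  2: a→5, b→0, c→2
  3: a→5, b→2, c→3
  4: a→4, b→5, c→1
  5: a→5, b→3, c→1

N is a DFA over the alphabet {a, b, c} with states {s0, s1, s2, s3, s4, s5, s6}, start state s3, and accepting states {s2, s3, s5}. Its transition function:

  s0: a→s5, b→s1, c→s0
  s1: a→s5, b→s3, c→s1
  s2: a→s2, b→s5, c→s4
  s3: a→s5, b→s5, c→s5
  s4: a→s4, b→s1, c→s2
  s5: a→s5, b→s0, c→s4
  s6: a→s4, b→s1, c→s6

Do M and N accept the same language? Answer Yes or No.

Yes

Exploring the product automaton M × N from the start pair (0, s3), following both machines on each input symbol, reaches 6 state pairs: (0, s3), (5, s5), (3, s0), (1, s4), (2, s1), (4, s2).
M accepts in {0, 4, 5} and N accepts in {s2, s3, s5}. In every reachable pair the two components are either both accepting — (0, s3), (5, s5), (4, s2) — or both non-accepting, so no string is accepted by exactly one of the machines: L(M) \ L(N) and L(N) \ L(M) are both empty.
Hence every string is accepted by M iff it is accepted by N, and the two languages coincide.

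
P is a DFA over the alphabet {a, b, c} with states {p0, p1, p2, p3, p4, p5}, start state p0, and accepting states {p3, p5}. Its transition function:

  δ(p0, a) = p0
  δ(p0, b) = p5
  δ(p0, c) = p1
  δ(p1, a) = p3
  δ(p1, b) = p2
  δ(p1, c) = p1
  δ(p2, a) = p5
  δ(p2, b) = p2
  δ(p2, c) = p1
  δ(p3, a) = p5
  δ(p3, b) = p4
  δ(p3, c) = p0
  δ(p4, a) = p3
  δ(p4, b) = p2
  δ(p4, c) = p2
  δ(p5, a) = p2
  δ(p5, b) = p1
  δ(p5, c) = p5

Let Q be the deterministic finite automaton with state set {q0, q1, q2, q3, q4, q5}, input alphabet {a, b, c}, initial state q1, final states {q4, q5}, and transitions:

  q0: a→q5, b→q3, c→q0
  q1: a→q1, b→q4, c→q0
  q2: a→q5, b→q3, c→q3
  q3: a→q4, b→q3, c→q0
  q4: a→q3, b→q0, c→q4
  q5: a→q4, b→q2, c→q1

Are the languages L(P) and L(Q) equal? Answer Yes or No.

Yes

Exploring the product automaton P × Q from the start pair (p0, q1), following both machines on each input symbol, reaches 6 state pairs: (p0, q1), (p5, q4), (p1, q0), (p2, q3), (p3, q5), (p4, q2).
P accepts in {p3, p5} and Q accepts in {q4, q5}. In every reachable pair the two components are either both accepting — (p5, q4), (p3, q5) — or both non-accepting, so no string is accepted by exactly one of the machines: L(P) \ L(Q) and L(Q) \ L(P) are both empty.
Hence every string is accepted by P iff it is accepted by Q, and the two languages coincide.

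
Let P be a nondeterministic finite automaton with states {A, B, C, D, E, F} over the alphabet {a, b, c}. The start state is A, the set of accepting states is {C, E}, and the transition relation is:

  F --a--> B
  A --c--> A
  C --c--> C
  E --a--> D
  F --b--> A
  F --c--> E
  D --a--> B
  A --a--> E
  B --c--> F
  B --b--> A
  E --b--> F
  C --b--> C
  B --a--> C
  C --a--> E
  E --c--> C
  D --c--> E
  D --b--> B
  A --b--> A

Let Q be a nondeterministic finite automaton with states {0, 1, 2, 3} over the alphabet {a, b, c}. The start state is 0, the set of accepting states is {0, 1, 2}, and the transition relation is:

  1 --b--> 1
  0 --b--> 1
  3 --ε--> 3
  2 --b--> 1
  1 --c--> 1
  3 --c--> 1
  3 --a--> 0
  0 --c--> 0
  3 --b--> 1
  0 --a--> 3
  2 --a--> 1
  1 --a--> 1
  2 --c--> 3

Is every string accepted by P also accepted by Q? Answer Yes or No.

The string a is in L(P) but not in L(Q).
So L(P) ⊄ L(Q).

No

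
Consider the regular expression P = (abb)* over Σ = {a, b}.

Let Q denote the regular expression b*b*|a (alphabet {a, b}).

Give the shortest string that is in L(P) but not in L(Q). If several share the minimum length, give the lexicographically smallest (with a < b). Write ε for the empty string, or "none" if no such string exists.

The string abb is accepted by P but not by Q.
No shorter string lies in the difference, and abb is the lexicographically first length-3 string in L(P) \ L(Q).

abb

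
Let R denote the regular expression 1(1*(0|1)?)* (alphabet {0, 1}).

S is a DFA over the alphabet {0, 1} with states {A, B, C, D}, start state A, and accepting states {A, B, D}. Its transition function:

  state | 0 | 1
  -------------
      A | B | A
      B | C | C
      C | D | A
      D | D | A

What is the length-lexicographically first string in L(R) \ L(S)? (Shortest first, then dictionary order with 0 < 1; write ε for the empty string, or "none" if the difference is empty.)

100

The string 100 is accepted by R but not by S.
No shorter string lies in the difference, and 100 is the lexicographically first length-3 string in L(R) \ L(S).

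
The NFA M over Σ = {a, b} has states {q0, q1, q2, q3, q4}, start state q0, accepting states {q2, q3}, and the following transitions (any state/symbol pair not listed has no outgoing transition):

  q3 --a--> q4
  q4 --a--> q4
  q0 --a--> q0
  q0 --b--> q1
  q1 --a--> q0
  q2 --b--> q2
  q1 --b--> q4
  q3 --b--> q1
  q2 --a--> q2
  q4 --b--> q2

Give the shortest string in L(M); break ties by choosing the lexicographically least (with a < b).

bbb

A breadth-first search from q0 reaches an accepting state first via the path q0 → q1 → q4 → q2 on input bbb.
No string of length < 3 is accepted (BFS exhausts all shorter strings without reaching an accepting state), and bbb is the lexicographically least accepting string of length 3.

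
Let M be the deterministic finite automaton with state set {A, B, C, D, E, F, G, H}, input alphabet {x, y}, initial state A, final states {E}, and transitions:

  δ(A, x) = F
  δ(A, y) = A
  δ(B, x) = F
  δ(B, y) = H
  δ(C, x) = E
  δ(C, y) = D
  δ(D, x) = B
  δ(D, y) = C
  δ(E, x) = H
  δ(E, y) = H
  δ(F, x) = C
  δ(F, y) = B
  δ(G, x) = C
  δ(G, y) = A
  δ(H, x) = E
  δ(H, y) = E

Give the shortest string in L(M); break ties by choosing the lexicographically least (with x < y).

xxx

A breadth-first search from A reaches an accepting state first via the path A → F → C → E on input xxx.
No string of length < 3 is accepted (BFS exhausts all shorter strings without reaching an accepting state), and xxx is the lexicographically least accepting string of length 3.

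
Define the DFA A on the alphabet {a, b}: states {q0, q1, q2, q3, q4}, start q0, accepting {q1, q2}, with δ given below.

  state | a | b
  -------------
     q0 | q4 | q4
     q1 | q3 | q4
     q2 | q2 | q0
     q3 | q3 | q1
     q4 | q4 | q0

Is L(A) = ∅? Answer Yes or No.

Yes

The states reachable from the start state are {q0, q4}.
None of the accepting states {q1, q2} is reachable, so no string is accepted and L(A) = ∅.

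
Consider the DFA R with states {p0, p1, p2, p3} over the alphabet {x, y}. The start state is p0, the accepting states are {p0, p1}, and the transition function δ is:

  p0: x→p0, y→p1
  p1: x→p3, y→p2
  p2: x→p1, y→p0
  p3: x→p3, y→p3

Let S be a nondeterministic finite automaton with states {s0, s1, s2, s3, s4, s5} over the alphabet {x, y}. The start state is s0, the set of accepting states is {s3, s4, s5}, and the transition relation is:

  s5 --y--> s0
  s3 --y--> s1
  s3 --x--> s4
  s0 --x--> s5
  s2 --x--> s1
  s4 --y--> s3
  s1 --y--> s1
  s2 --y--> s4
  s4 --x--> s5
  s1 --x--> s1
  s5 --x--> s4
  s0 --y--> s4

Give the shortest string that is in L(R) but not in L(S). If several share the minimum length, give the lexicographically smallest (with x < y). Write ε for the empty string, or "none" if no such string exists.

The empty string ε is accepted by R but not by S.
Since ε is the unique shortest string, it is the required witness.

ε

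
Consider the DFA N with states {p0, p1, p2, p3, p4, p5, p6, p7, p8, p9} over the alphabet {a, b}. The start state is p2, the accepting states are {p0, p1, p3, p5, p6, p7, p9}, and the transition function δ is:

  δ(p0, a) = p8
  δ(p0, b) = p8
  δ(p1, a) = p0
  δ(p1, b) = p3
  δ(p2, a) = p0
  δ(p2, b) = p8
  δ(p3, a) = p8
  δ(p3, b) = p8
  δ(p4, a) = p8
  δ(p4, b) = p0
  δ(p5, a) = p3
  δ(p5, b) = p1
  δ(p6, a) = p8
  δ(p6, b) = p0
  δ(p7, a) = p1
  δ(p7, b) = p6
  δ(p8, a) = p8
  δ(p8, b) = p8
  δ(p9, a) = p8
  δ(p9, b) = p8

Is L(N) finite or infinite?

The useful states (reachable from p2 and able to reach an accepting state) are {p0, p2}.
Restricted to these states the transition graph has no cycle, so every accepting path has bounded length and L is finite.

finite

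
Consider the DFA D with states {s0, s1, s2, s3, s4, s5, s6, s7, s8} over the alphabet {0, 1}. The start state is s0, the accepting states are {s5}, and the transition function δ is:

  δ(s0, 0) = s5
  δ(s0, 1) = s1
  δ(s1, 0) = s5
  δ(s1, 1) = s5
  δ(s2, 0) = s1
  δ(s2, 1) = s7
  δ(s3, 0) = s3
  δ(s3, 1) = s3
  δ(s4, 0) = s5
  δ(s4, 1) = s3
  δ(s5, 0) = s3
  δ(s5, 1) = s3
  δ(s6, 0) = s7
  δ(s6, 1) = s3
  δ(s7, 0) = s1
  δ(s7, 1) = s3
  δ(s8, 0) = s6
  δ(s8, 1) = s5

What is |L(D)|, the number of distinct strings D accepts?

The useful subgraph on states {s0, s1, s5} is acyclic, so L(D) is finite; the longest accepting path visits 3 useful states, giving maximum string length 2.
Counting accepting paths from s0 by length: 1 of length 1, 2 of length 2. Total 3.

3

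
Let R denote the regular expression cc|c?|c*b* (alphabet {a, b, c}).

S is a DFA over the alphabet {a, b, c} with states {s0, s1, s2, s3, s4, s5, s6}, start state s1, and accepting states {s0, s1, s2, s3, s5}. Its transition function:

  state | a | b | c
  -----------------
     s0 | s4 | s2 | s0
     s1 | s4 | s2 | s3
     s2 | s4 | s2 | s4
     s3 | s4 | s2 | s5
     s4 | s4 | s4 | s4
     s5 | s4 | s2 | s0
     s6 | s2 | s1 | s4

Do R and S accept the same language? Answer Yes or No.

Yes

Converting the expression R to a DFA (subset construction, then merging equivalent states) gives the minimal DFA with states {r0, r1, r2}, start state r0, accepting states {r0, r2} and transitions r0: a→r1, b→r2, c→r0; r1: a→r1, b→r1, c→r1; r2: a→r1, b→r2, c→r1.
Exploring the product automaton R × S from the start pair (r0, s1), following both machines on each input symbol, reaches 6 state pairs: (r0, s1), (r1, s4), (r2, s2), (r0, s3), (r0, s5), (r0, s0).
R accepts in {r0, r2} and S accepts in {s0, s1, s2, s3, s5}. In every reachable pair the two components are either both accepting — (r0, s1), (r2, s2), (r0, s3), (r0, s5), (r0, s0) — or both non-accepting, so no string is accepted by exactly one of the machines: L(R) \ L(S) and L(S) \ L(R) are both empty.
Hence every string is accepted by R iff it is accepted by S, and the two languages coincide.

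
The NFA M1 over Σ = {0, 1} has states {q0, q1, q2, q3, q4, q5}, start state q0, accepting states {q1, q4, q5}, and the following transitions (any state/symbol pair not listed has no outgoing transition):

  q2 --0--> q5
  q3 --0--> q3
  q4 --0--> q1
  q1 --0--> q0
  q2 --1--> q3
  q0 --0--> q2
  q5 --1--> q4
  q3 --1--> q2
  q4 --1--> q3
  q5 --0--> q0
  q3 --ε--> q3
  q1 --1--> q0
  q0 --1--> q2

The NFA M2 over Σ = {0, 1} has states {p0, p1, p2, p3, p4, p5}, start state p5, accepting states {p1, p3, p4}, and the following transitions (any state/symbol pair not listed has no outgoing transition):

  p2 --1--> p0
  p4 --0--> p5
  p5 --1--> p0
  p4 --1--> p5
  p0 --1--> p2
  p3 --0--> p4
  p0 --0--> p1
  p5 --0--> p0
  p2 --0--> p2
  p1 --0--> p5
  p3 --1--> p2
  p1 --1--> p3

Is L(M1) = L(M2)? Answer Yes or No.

Exploring the product automaton M1 × M2 from the start pair (q0, p5), following both machines on each input symbol, reaches 6 state pairs: (q0, p5), (q2, p0), (q5, p1), (q3, p2), (q4, p3), (q1, p4).
M1 accepts in {q1, q4, q5} and M2 accepts in {p1, p3, p4}. In every reachable pair the two components are either both accepting — (q5, p1), (q4, p3), (q1, p4) — or both non-accepting, so no string is accepted by exactly one of the machines: L(M1) \ L(M2) and L(M2) \ L(M1) are both empty.
Hence every string is accepted by M1 iff it is accepted by M2, and the two languages coincide.

Yes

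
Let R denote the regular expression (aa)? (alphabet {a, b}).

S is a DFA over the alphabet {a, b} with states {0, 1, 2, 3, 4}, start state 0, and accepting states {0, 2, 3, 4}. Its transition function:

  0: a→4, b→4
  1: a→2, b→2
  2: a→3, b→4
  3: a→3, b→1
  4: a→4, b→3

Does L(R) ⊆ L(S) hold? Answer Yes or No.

Yes

Converting the expression R to a DFA (subset construction, then merging equivalent states) gives the minimal DFA with states {r0, r1, r2, r3}, start state r0, accepting states {r0, r3} and transitions r0: a→r1, b→r2; r1: a→r3, b→r2; r2: a→r2, b→r2; r3: a→r2, b→r2.
Exploring the product automaton R × S from the start pair (r0, 0), following both machines on each input symbol, reaches 7 state pairs: (r0, 0), (r1, 4), (r2, 4), (r3, 4), (r2, 3), (r2, 1), (r2, 2).
R accepts in {r0, r3} and S accepts in {0, 2, 3, 4}. The reachable pairs whose R-component is accepting are (r0, 0), (r3, 4); in each of them the S-component is accepting too, so the product for L(R) \ L(S) (R-component accepting, S-component rejecting) has no reachable accepting pair and the difference is empty.
Hence every string in L(R) is also in L(S).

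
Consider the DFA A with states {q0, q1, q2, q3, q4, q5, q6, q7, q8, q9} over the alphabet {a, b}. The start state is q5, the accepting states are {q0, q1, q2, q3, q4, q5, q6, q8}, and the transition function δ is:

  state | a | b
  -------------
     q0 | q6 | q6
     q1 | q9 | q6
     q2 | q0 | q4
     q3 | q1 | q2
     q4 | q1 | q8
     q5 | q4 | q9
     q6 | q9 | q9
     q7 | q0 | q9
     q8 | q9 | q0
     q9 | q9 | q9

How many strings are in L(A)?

8

The useful subgraph on states {q0, q1, q4, q5, q6, q8} is acyclic, so L(A) is finite; the longest accepting path visits 5 useful states, giving maximum string length 4.
Counting accepting paths from q5 by length: 1 of length 0, 1 of length 1, 2 of length 2, 2 of length 3, 2 of length 4. Total 8.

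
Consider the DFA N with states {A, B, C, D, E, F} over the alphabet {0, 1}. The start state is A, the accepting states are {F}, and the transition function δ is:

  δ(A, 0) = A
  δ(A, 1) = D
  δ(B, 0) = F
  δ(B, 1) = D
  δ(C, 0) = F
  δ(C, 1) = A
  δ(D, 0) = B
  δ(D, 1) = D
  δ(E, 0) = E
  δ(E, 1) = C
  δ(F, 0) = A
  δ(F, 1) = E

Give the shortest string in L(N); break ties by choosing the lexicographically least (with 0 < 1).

A breadth-first search from A reaches an accepting state first via the path A → D → B → F on input 100.
No string of length < 3 is accepted (BFS exhausts all shorter strings without reaching an accepting state), and 100 is the lexicographically least accepting string of length 3.

100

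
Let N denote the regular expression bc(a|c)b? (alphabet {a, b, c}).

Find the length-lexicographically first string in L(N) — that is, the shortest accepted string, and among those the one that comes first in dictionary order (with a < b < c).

By inspection of the expression, no string of length less than 3 matches, and bca is the lexicographically first match of length 3.

bca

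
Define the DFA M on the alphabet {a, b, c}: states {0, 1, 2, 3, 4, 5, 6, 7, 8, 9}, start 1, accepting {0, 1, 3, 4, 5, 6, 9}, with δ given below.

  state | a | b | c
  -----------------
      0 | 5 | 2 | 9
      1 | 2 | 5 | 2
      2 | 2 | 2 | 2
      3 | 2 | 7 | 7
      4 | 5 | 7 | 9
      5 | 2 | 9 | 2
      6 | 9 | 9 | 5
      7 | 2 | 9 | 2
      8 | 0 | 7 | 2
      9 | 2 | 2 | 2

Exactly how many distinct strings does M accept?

3

The useful subgraph on states {1, 5, 9} is acyclic, so L(M) is finite; the longest accepting path visits 3 useful states, giving maximum string length 2.
Counting accepting paths from 1 by length: 1 of length 0, 1 of length 1, 1 of length 2. Total 3.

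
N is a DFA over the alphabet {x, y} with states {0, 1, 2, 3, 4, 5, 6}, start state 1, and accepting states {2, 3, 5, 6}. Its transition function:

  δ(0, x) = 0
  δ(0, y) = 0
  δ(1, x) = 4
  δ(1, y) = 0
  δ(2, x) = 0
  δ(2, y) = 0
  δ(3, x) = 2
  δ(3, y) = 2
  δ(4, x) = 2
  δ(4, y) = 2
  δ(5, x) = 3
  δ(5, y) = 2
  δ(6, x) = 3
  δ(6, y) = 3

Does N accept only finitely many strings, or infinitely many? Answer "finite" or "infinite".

The useful states (reachable from 1 and able to reach an accepting state) are {1, 2, 4}.
Restricted to these states the transition graph has no cycle, so every accepting path has bounded length and L is finite.

finite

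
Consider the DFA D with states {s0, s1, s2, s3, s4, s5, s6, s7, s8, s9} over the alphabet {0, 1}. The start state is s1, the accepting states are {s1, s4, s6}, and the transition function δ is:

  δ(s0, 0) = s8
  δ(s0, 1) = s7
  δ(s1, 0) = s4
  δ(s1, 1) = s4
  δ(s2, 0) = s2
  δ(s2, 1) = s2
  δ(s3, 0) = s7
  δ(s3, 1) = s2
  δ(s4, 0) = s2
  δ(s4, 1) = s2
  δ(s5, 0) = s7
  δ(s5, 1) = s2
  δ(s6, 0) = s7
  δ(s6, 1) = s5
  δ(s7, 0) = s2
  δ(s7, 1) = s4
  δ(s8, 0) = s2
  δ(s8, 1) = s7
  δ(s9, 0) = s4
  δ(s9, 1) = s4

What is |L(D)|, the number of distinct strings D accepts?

The useful subgraph on states {s1, s4} is acyclic, so L(D) is finite; the longest accepting path visits 2 useful states, giving maximum string length 1.
Counting accepting paths from s1 by length: 1 of length 0, 2 of length 1. Total 3.

3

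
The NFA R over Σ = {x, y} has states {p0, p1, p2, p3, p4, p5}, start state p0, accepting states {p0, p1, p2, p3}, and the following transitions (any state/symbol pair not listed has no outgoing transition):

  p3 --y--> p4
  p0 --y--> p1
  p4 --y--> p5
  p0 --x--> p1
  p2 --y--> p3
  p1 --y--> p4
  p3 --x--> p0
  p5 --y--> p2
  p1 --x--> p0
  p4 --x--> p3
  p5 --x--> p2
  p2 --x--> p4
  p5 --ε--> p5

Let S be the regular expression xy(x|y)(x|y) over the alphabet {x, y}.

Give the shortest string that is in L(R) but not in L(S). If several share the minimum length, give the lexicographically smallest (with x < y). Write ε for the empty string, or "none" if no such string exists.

ε

The empty string ε is accepted by R but not by S.
Since ε is the unique shortest string, it is the required witness.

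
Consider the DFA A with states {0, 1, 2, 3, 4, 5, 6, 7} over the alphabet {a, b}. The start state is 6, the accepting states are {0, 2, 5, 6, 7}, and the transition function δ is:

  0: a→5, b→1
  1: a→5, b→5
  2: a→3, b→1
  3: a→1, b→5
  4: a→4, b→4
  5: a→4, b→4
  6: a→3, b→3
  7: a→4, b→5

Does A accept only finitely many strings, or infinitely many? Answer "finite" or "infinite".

finite

The useful states (reachable from 6 and able to reach an accepting state) are {1, 3, 5, 6}.
Restricted to these states the transition graph has no cycle, so every accepting path has bounded length and L is finite.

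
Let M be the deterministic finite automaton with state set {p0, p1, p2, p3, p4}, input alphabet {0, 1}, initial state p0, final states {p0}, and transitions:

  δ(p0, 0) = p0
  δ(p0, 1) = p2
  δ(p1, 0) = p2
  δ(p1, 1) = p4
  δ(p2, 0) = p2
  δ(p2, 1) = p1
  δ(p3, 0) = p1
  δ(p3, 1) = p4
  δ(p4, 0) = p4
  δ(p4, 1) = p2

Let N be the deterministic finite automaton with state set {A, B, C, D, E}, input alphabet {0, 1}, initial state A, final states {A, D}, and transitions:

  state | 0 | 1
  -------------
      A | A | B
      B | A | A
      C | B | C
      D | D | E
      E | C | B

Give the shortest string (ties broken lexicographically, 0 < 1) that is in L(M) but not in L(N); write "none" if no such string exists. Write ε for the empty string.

Exploring the product automaton M × N from the start pair (p0, A), following both machines on each input symbol, reaches 7 state pairs: (p0, A), (p2, B), (p2, A), (p1, A), (p1, B), (p4, B), (p4, A).
M accepts in {p0} and N accepts in {A, D}. The reachable pairs whose M-component is accepting are (p0, A); in each of them the N-component is accepting too, so the product for L(M) \ L(N) (M-component accepting, N-component rejecting) has no reachable accepting pair and the difference is empty.
So every string accepted by M is also accepted by N: L(M) \ L(N) = ∅ and there is no such string.

none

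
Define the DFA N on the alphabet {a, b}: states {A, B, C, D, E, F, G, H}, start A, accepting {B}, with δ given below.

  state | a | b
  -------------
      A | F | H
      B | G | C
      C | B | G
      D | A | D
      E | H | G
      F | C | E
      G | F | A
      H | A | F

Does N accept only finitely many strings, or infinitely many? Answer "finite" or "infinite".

infinite

State C is reachable from the start and can reach an accepting state, and it lies on the cycle C → B → C.
Traversing that cycle any number of times yields accepted strings of unbounded length, so the language is infinite.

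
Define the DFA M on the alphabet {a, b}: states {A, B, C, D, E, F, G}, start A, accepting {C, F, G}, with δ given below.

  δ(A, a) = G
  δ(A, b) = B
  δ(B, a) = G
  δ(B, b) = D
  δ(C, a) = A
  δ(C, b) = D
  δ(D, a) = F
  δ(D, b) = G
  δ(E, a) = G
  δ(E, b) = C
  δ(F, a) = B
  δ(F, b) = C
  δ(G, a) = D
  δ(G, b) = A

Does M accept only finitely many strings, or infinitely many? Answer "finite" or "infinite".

State B is reachable from the start and can reach an accepting state, and it lies on the cycle B → D → F → B.
Traversing that cycle any number of times yields accepted strings of unbounded length, so the language is infinite.

infinite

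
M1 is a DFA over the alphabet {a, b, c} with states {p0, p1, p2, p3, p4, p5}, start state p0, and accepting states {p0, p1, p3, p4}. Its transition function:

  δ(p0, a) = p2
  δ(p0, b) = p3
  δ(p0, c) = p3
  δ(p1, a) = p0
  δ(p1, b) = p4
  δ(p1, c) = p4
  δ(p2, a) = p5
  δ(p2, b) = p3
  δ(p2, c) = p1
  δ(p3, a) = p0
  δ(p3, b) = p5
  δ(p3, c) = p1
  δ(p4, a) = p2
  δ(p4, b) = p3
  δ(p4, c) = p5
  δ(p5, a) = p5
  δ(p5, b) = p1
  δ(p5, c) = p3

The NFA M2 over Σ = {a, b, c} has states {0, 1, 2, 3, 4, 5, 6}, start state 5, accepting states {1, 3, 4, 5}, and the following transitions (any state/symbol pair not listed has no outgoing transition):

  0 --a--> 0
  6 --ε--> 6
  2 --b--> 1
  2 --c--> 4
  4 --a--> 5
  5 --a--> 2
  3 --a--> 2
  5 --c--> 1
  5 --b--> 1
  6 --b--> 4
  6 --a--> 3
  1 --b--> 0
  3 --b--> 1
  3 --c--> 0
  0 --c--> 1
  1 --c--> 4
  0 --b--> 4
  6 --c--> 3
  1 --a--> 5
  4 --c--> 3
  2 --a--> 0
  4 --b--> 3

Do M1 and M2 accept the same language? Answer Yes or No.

Exploring the product automaton M1 × M2 from the start pair (p0, 5), following both machines on each input symbol, reaches 6 state pairs: (p0, 5), (p2, 2), (p3, 1), (p5, 0), (p1, 4), (p4, 3).
M1 accepts in {p0, p1, p3, p4} and M2 accepts in {1, 3, 4, 5}. In every reachable pair the two components are either both accepting — (p0, 5), (p3, 1), (p1, 4), (p4, 3) — or both non-accepting, so no string is accepted by exactly one of the machines: L(M1) \ L(M2) and L(M2) \ L(M1) are both empty.
Hence every string is accepted by M1 iff it is accepted by M2, and the two languages coincide.

Yes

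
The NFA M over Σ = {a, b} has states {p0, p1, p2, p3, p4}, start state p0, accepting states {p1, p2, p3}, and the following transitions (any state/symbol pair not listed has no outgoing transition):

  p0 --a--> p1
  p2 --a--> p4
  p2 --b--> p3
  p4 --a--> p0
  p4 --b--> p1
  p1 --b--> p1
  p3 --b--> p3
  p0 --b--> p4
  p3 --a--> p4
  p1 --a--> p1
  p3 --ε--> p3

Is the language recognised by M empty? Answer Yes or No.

The string a is accepted: the run p0 → p1 ends in the accepting state p1.
Since at least one string is accepted, L(M) is not empty.

No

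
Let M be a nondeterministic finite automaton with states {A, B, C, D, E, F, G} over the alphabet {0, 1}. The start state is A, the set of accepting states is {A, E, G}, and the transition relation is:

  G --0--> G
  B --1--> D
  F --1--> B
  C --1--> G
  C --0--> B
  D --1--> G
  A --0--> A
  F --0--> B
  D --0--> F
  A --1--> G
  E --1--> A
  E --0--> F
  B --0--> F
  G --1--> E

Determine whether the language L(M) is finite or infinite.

infinite

State A is reachable from the start and can reach an accepting state, and it lies on the cycle A → A.
Traversing that cycle any number of times yields accepted strings of unbounded length, so the language is infinite.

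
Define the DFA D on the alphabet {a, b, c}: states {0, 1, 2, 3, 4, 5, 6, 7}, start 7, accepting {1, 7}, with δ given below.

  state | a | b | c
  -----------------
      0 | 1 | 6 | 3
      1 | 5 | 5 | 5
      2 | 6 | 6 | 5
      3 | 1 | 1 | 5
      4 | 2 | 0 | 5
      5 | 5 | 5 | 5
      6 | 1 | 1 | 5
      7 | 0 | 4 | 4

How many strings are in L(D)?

The useful subgraph on states {0, 1, 2, 3, 4, 6, 7} is acyclic, so L(D) is finite; the longest accepting path visits 5 useful states, giving maximum string length 4.
Counting accepting paths from 7 by length: 1 of length 0, 1 of length 2, 6 of length 3, 16 of length 4. Total 24.

24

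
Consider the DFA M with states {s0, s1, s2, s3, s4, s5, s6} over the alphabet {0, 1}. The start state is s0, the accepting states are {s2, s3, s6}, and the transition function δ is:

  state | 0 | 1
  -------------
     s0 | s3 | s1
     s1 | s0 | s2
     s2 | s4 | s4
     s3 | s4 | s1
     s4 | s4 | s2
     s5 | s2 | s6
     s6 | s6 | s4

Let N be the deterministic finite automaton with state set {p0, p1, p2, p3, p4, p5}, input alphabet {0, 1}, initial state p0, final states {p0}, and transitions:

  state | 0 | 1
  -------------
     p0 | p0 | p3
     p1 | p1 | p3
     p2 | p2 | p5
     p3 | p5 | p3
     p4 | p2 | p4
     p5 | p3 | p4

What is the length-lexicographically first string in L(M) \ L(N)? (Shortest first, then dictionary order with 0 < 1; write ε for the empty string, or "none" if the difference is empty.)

The string 11 is accepted by M but not by N.
No shorter string lies in the difference, and 11 is the lexicographically first length-2 string in L(M) \ L(N).

11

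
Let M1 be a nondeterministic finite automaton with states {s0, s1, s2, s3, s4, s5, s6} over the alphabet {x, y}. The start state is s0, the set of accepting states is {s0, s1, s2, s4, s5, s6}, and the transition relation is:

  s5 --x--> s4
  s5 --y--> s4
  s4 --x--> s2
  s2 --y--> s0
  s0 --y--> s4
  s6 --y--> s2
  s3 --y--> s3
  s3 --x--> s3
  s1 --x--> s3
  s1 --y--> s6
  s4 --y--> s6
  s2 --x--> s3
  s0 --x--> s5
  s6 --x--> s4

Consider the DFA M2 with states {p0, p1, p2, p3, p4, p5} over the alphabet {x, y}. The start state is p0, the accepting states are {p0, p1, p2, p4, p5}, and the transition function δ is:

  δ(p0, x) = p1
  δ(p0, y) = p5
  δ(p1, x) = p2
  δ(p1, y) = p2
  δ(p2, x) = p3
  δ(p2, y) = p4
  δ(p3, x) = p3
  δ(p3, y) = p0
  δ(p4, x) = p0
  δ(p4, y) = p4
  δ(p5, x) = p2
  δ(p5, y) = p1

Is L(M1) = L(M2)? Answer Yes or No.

The string xxx is accepted by M1 but rejected by M2.
So L(M1) ≠ L(M2).

No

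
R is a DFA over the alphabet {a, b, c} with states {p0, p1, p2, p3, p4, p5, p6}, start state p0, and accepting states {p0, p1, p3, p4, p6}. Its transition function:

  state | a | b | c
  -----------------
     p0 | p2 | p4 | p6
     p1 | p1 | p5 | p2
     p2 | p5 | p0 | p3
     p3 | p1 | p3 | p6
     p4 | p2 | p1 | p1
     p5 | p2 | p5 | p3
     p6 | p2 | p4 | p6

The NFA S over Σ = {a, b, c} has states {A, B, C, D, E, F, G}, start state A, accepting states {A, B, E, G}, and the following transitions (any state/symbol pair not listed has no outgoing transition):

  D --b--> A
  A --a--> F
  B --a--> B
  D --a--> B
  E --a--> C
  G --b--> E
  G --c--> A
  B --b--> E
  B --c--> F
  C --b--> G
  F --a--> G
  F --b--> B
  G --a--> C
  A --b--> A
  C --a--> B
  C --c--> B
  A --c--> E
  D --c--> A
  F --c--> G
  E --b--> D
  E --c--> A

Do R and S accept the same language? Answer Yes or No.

The string cb is accepted by R but rejected by S.
So L(R) ≠ L(S).

No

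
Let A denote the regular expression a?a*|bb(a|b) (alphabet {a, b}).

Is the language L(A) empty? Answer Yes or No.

No

The empty string ε matches the expression, so it belongs to L(A).
Since L(A) contains at least one string, it is not empty.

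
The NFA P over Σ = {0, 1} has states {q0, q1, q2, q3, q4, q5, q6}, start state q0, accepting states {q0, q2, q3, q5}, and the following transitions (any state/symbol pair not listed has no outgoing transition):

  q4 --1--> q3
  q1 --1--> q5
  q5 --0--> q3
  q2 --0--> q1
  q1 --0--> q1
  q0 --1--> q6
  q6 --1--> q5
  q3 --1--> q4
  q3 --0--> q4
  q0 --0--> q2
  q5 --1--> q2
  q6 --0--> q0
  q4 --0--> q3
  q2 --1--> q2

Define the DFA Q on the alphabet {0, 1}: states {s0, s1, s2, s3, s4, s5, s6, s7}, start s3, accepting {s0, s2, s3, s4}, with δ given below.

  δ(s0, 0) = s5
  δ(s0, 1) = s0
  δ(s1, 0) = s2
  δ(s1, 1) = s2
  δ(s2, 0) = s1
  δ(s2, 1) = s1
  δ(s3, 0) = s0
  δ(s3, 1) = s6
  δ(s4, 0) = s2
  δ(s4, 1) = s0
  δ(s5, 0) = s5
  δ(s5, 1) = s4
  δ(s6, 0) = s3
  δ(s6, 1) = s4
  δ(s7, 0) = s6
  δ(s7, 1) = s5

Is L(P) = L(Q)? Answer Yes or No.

Yes

Exploring the product automaton P × Q from the start pair (q0, s3), following both machines on each input symbol, reaches 7 state pairs: (q0, s3), (q2, s0), (q6, s6), (q1, s5), (q5, s4), (q3, s2), (q4, s1).
P accepts in {q0, q2, q3, q5} and Q accepts in {s0, s2, s3, s4}. In every reachable pair the two components are either both accepting — (q0, s3), (q2, s0), (q5, s4), (q3, s2) — or both non-accepting, so no string is accepted by exactly one of the machines: L(P) \ L(Q) and L(Q) \ L(P) are both empty.
Hence every string is accepted by P iff it is accepted by Q, and the two languages coincide.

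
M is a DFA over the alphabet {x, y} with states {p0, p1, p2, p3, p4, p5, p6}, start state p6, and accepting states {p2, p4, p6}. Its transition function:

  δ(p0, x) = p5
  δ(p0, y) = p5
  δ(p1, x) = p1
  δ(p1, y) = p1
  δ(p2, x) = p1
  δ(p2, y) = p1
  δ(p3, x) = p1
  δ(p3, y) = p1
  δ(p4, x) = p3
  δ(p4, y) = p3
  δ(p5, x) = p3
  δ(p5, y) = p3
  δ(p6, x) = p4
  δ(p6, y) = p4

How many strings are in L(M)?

The useful subgraph on states {p4, p6} is acyclic, so L(M) is finite; the longest accepting path visits 2 useful states, giving maximum string length 1.
Counting accepting paths from p6 by length: 1 of length 0, 2 of length 1. Total 3.

3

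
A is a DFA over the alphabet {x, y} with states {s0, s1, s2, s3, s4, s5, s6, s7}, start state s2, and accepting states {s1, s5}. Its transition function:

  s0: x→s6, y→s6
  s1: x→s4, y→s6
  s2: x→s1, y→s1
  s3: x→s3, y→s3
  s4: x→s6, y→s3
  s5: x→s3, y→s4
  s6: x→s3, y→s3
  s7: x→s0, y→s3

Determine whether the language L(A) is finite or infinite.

The useful states (reachable from s2 and able to reach an accepting state) are {s1, s2}.
Restricted to these states the transition graph has no cycle, so every accepting path has bounded length and L is finite.

finite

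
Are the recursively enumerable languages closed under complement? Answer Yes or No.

No

If both L and its complement were r.e., running the two recognisers in parallel would decide L, so L would be recursive; but there are r.e. languages that are not recursive (e.g. the halting problem), and their complements are therefore not r.e.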